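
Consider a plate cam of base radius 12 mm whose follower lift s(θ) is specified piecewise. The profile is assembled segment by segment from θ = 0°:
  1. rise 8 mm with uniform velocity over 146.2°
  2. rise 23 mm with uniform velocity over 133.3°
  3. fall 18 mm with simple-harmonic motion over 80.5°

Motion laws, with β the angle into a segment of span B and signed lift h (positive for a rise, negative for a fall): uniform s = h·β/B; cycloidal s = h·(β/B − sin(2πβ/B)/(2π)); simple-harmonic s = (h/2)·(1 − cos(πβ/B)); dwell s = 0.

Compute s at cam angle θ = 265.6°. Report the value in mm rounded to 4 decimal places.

seg 1 [0°–146.2°] uniform, h=8: full span → s += 8 → s = 8.0000
seg 2 [146.2°–279.5°] uniform, h=23: θ=265.6° here. β=119.4, B=133.3. 23·119.4/133.3 = 20.6017 → s = 28.6017

28.6017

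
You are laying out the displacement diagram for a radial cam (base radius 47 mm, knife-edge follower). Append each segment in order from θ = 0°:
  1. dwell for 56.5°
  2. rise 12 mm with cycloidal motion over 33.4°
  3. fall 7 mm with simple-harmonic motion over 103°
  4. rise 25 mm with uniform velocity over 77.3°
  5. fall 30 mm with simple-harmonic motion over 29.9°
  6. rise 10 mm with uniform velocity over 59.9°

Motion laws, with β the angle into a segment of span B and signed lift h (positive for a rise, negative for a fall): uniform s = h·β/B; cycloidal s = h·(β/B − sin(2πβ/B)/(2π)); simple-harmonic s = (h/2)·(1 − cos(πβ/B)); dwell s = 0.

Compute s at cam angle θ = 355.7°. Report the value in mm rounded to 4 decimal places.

seg 1 [0°–56.5°] dwell: s stays 0.0000
seg 2 [56.5°–89.9°] cycloidal, h=12: full span → s += 12 → s = 12.0000
seg 3 [89.9°–192.9°] simple-harmonic, h=-7: full span → s += -7 → s = 5.0000
seg 4 [192.9°–270.2°] uniform, h=25: full span → s += 25 → s = 30.0000
seg 5 [270.2°–300.1°] simple-harmonic, h=-30: full span → s += -30 → s = 0.0000
seg 6 [300.1°–360°] uniform, h=10: θ=355.7° here. β=55.6, B=59.9. 10·55.6/59.9 = 9.2821 → s = 9.2821

9.2821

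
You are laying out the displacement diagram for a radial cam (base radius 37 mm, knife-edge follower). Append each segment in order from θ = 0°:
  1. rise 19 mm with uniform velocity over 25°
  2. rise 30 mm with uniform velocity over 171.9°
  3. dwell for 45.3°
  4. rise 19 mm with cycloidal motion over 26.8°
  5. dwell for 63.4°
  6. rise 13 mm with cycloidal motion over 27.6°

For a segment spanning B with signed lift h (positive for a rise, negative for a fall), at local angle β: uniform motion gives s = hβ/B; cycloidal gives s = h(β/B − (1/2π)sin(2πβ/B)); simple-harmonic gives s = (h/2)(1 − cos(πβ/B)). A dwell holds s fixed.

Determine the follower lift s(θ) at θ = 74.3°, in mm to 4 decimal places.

seg 1 [0°–25°] uniform, h=19: full span → s += 19 → s = 19.0000
seg 2 [25°–196.9°] uniform, h=30: θ=74.3° here. β=49.3, B=171.9. 30·49.3/171.9 = 8.6038 → s = 27.6038

27.6038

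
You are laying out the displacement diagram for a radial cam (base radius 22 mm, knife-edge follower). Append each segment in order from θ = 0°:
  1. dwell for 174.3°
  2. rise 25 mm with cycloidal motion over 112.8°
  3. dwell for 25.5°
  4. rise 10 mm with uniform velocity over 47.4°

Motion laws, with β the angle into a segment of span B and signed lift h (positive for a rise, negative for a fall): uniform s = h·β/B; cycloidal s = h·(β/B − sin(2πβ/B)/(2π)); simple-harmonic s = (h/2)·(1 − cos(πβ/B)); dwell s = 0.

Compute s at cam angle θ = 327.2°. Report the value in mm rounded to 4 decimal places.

seg 1 [0°–174.3°] dwell: s stays 0.0000
seg 2 [174.3°–287.1°] cycloidal, h=25: full span → s += 25 → s = 25.0000
seg 3 [287.1°–312.6°] dwell: s stays 25.0000
seg 4 [312.6°–360°] uniform, h=10: θ=327.2° here. β=14.6, B=47.4. 10·14.6/47.4 = 3.0802 → s = 28.0802

28.0802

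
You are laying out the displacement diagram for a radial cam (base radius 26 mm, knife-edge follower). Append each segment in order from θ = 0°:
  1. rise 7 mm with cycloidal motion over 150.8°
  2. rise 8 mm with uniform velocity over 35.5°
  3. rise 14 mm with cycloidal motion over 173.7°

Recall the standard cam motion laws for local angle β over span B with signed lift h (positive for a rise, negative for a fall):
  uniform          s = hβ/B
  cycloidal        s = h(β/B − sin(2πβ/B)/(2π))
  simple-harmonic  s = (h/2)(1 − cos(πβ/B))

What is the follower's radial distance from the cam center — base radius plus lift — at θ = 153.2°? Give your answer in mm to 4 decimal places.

seg 1 [0°–150.8°] cycloidal, h=7: full span → s += 7 → s = 7.0000
seg 2 [150.8°–186.3°] uniform, h=8: θ=153.2° here. β=2.4, B=35.5. 8·2.4/35.5 = 0.5408 → s = 7.5408
radial distance = base radius + s = 26 + 7.5408 = 33.5408

33.5408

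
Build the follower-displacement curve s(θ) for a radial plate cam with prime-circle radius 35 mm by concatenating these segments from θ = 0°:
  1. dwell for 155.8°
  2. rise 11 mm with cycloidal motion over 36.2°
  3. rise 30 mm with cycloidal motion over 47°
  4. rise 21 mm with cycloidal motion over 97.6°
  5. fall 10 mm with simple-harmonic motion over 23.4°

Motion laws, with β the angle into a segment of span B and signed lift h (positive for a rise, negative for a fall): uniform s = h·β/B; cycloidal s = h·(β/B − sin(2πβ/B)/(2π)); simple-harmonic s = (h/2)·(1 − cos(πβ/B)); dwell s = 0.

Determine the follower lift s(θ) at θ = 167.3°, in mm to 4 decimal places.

seg 1 [0°–155.8°] dwell: s stays 0.0000
seg 2 [155.8°–192°] cycloidal, h=11: θ=167.3° here. β=11.5, B=36.2. 11·(0.3177 − sin(2π·0.3177)/(2π)) = 1.8997 → s = 1.8997

1.8997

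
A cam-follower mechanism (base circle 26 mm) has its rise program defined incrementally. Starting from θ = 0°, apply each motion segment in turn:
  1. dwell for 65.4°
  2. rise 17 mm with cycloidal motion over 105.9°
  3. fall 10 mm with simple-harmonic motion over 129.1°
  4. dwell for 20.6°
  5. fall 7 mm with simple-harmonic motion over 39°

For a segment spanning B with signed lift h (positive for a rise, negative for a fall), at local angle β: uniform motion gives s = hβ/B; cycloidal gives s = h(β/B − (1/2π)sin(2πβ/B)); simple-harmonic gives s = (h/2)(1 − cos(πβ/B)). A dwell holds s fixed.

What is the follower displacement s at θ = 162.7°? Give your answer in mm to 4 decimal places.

seg 1 [0°–65.4°] dwell: s stays 0.0000
seg 2 [65.4°–171.3°] cycloidal, h=17: θ=162.7° here. β=97.3, B=105.9. 17·(0.9188 − sin(2π·0.9188)/(2π)) = 16.9409 → s = 16.9409

16.9409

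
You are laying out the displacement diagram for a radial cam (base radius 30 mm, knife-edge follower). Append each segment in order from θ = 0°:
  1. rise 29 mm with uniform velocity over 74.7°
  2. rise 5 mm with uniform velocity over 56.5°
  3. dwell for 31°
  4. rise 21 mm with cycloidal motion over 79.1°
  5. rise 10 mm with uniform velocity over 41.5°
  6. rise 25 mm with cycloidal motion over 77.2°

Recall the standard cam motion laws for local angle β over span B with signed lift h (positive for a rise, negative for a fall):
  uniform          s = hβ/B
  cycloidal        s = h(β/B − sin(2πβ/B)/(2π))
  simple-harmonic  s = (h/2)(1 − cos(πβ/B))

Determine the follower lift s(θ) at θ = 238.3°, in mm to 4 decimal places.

seg 1 [0°–74.7°] uniform, h=29: full span → s += 29 → s = 29.0000
seg 2 [74.7°–131.2°] uniform, h=5: full span → s += 5 → s = 34.0000
seg 3 [131.2°–162.2°] dwell: s stays 34.0000
seg 4 [162.2°–241.3°] cycloidal, h=21: θ=238.3° here. β=76.1, B=79.1. 21·(0.9621 − sin(2π·0.9621)/(2π)) = 20.9925 → s = 54.9925

54.9925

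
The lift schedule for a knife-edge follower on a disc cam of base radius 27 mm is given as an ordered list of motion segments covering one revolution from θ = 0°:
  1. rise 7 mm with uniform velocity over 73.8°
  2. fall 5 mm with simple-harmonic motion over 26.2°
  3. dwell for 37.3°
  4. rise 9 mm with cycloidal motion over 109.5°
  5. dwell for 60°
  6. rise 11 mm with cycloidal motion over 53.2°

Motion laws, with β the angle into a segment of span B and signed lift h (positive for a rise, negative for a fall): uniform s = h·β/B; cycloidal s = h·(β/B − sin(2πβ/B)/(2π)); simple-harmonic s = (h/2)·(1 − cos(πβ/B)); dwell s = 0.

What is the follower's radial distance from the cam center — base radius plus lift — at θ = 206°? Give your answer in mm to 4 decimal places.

seg 1 [0°–73.8°] uniform, h=7: full span → s += 7 → s = 7.0000
seg 2 [73.8°–100°] simple-harmonic, h=-5: full span → s += -5 → s = 2.0000
seg 3 [100°–137.3°] dwell: s stays 2.0000
seg 4 [137.3°–246.8°] cycloidal, h=9: θ=206° here. β=68.7, B=109.5. 9·(0.6274 − sin(2π·0.6274)/(2π)) = 6.6746 → s = 8.6746
radial distance = base radius + s = 27 + 8.6746 = 35.6746

35.6746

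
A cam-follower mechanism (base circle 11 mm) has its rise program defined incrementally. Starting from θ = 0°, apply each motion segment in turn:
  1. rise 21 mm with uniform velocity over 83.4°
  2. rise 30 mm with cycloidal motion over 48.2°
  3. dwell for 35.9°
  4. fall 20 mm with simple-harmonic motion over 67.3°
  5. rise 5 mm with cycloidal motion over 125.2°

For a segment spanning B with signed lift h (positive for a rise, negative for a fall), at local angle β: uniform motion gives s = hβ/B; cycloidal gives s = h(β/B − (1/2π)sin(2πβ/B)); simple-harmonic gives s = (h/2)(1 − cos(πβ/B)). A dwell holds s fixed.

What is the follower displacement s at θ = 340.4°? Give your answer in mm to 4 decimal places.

seg 1 [0°–83.4°] uniform, h=21: full span → s += 21 → s = 21.0000
seg 2 [83.4°–131.6°] cycloidal, h=30: full span → s += 30 → s = 51.0000
seg 3 [131.6°–167.5°] dwell: s stays 51.0000
seg 4 [167.5°–234.8°] simple-harmonic, h=-20: full span → s += -20 → s = 31.0000
seg 5 [234.8°–360°] cycloidal, h=5: θ=340.4° here. β=105.6, B=125.2. 5·(0.8435 − sin(2π·0.8435)/(2π)) = 4.8797 → s = 35.8797

35.8797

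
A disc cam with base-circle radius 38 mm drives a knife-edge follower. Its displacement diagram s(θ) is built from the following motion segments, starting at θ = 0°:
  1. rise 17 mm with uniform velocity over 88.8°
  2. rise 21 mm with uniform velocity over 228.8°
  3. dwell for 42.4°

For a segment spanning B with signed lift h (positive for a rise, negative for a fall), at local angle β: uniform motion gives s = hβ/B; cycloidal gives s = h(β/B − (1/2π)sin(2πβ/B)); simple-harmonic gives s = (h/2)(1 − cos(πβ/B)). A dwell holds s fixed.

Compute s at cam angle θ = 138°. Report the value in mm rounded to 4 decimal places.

seg 1 [0°–88.8°] uniform, h=17: full span → s += 17 → s = 17.0000
seg 2 [88.8°–317.6°] uniform, h=21: θ=138° here. β=49.2, B=228.8. 21·49.2/228.8 = 4.5157 → s = 21.5157

21.5157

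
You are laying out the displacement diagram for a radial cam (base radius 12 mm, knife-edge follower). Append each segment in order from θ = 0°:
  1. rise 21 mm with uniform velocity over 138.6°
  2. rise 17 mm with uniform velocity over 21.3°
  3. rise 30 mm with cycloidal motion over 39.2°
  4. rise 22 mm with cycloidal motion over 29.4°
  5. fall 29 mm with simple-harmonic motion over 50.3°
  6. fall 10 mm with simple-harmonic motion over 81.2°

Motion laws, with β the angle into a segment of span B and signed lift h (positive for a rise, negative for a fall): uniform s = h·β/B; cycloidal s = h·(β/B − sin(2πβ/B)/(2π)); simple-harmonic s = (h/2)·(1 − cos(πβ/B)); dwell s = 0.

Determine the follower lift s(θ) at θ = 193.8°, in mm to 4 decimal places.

seg 1 [0°–138.6°] uniform, h=21: full span → s += 21 → s = 21.0000
seg 2 [138.6°–159.9°] uniform, h=17: full span → s += 17 → s = 38.0000
seg 3 [159.9°–199.1°] cycloidal, h=30: θ=193.8° here. β=33.9, B=39.2. 30·(0.8648 − sin(2π·0.8648)/(2π)) = 29.5294 → s = 67.5294

67.5294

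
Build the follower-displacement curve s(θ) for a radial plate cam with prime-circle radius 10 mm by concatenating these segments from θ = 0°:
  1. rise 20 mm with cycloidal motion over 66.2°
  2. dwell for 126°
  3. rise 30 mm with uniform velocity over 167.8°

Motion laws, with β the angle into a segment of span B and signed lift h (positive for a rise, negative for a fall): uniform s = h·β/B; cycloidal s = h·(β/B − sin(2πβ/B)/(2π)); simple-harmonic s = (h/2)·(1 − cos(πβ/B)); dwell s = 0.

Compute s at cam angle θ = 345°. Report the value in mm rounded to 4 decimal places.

seg 1 [0°–66.2°] cycloidal, h=20: full span → s += 20 → s = 20.0000
seg 2 [66.2°–192.2°] dwell: s stays 20.0000
seg 3 [192.2°–360°] uniform, h=30: θ=345° here. β=152.8, B=167.8. 30·152.8/167.8 = 27.3182 → s = 47.3182

47.3182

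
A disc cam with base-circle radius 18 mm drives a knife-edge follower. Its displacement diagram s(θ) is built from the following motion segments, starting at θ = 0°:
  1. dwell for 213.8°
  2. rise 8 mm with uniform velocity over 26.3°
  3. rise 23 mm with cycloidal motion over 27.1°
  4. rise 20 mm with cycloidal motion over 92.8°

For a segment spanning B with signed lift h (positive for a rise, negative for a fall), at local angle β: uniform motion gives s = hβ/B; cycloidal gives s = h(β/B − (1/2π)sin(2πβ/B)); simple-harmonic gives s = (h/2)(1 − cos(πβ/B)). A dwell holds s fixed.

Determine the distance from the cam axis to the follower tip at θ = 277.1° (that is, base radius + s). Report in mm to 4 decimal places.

seg 1 [0°–213.8°] dwell: s stays 0.0000
seg 2 [213.8°–240.1°] uniform, h=8: full span → s += 8 → s = 8.0000
seg 3 [240.1°–267.2°] cycloidal, h=23: full span → s += 23 → s = 31.0000
seg 4 [267.2°–360°] cycloidal, h=20: θ=277.1° here. β=9.9, B=92.8. 20·(0.1067 − sin(2π·0.1067)/(2π)) = 0.1562 → s = 31.1562
radial distance = base radius + s = 18 + 31.1562 = 49.1562

49.1562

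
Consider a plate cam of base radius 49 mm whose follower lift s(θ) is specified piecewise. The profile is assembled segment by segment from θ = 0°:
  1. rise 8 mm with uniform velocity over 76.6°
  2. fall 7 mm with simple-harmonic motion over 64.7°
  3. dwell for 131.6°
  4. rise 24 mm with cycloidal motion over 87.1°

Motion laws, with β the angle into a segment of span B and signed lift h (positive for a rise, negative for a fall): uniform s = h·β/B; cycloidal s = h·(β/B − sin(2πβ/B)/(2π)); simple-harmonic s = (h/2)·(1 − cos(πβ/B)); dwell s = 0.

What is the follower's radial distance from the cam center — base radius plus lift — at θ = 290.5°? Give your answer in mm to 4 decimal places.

seg 1 [0°–76.6°] uniform, h=8: full span → s += 8 → s = 8.0000
seg 2 [76.6°–141.3°] simple-harmonic, h=-7: full span → s += -7 → s = 1.0000
seg 3 [141.3°–272.9°] dwell: s stays 1.0000
seg 4 [272.9°–360°] cycloidal, h=24: θ=290.5° here. β=17.6, B=87.1. 24·(0.2021 − sin(2π·0.2021)/(2π)) = 1.2018 → s = 2.2018
radial distance = base radius + s = 49 + 2.2018 = 51.2018

51.2018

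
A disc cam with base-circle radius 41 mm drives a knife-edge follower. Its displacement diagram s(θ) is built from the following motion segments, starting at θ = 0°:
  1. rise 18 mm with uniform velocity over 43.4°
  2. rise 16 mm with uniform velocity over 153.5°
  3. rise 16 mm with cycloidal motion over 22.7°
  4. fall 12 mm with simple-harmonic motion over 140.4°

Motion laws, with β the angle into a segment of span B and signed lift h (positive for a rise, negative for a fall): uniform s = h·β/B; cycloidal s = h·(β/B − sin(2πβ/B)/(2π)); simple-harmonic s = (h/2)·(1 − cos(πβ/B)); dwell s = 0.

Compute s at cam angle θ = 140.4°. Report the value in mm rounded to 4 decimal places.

seg 1 [0°–43.4°] uniform, h=18: full span → s += 18 → s = 18.0000
seg 2 [43.4°–196.9°] uniform, h=16: θ=140.4° here. β=97, B=153.5. 16·97/153.5 = 10.1107 → s = 28.1107

28.1107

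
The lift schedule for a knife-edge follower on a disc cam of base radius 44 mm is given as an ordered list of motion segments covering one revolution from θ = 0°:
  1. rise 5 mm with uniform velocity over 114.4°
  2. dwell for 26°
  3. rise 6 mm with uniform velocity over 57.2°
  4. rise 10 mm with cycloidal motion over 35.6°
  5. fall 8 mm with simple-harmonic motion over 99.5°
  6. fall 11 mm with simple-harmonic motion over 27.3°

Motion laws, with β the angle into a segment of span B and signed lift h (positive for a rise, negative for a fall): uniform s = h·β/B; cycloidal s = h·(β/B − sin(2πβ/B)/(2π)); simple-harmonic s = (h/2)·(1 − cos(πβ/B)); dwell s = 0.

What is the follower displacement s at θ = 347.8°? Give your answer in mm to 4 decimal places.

seg 1 [0°–114.4°] uniform, h=5: full span → s += 5 → s = 5.0000
seg 2 [114.4°–140.4°] dwell: s stays 5.0000
seg 3 [140.4°–197.6°] uniform, h=6: full span → s += 6 → s = 11.0000
seg 4 [197.6°–233.2°] cycloidal, h=10: full span → s += 10 → s = 21.0000
seg 5 [233.2°–332.7°] simple-harmonic, h=-8: full span → s += -8 → s = 13.0000
seg 6 [332.7°–360°] simple-harmonic, h=-11: θ=347.8° here. β=15.1, B=27.3. -11/2·(1 − cos(π·0.5531)) = -6.4135 → s = 6.5865

6.5865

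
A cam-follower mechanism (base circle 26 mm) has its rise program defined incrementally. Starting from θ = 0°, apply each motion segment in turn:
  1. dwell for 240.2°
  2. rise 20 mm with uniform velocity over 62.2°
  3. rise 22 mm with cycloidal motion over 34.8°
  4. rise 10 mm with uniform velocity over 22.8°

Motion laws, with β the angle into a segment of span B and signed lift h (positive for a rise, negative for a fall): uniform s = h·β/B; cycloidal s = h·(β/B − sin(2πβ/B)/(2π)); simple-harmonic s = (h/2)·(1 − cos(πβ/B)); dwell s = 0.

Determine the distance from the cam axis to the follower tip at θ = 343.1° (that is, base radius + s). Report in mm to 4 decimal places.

seg 1 [0°–240.2°] dwell: s stays 0.0000
seg 2 [240.2°–302.4°] uniform, h=20: full span → s += 20 → s = 20.0000
seg 3 [302.4°–337.2°] cycloidal, h=22: full span → s += 22 → s = 42.0000
seg 4 [337.2°–360°] uniform, h=10: θ=343.1° here. β=5.9, B=22.8. 10·5.9/22.8 = 2.5877 → s = 44.5877
radial distance = base radius + s = 26 + 44.5877 = 70.5877

70.5877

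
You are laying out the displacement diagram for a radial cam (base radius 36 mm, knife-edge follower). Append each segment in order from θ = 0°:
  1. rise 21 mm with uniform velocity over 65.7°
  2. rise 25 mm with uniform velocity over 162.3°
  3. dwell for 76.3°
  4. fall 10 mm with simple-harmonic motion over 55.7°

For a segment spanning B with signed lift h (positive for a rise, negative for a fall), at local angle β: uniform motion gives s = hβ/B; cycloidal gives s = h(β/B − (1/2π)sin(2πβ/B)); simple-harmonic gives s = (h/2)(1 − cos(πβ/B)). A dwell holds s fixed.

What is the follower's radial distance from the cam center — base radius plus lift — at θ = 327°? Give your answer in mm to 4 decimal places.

seg 1 [0°–65.7°] uniform, h=21: full span → s += 21 → s = 21.0000
seg 2 [65.7°–228°] uniform, h=25: full span → s += 25 → s = 46.0000
seg 3 [228°–304.3°] dwell: s stays 46.0000
seg 4 [304.3°–360°] simple-harmonic, h=-10: θ=327° here. β=22.7, B=55.7. -10/2·(1 − cos(π·0.4075)) = -3.5680 → s = 42.4320
radial distance = base radius + s = 36 + 42.4320 = 78.4320

78.4320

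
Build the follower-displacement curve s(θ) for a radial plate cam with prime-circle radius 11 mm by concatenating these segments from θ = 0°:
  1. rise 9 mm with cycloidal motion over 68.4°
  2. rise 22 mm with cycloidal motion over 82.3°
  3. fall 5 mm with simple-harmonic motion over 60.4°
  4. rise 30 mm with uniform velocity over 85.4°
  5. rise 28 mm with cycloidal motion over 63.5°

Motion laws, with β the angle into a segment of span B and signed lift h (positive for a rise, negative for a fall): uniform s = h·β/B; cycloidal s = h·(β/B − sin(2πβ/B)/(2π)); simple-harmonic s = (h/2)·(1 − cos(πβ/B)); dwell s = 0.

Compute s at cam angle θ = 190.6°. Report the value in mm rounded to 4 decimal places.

seg 1 [0°–68.4°] cycloidal, h=9: full span → s += 9 → s = 9.0000
seg 2 [68.4°–150.7°] cycloidal, h=22: full span → s += 22 → s = 31.0000
seg 3 [150.7°–211.1°] simple-harmonic, h=-5: θ=190.6° here. β=39.9, B=60.4. -5/2·(1 − cos(π·0.6606)) = -3.7085 → s = 27.2915

27.2915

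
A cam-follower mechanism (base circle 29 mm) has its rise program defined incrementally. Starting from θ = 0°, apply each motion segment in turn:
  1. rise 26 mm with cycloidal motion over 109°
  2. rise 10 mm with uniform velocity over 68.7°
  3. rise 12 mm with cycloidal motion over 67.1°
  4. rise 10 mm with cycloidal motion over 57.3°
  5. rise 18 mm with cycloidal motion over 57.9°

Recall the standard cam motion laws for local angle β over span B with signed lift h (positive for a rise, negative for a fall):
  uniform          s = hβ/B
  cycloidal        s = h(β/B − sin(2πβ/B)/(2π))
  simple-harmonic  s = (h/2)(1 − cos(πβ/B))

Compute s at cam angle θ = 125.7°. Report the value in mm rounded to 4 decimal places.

seg 1 [0°–109°] cycloidal, h=26: full span → s += 26 → s = 26.0000
seg 2 [109°–177.7°] uniform, h=10: θ=125.7° here. β=16.7, B=68.7. 10·16.7/68.7 = 2.4309 → s = 28.4309

28.4309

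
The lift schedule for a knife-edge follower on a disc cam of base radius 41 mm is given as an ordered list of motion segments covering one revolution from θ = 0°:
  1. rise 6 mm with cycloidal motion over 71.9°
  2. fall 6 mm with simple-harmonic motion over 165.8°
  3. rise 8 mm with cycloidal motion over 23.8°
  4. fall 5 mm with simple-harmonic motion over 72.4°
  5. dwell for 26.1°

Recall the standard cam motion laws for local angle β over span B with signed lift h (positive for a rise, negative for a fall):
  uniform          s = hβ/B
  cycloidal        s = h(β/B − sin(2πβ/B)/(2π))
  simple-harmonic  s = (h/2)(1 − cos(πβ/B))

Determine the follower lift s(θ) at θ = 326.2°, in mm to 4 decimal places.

seg 1 [0°–71.9°] cycloidal, h=6: full span → s += 6 → s = 6.0000
seg 2 [71.9°–237.7°] simple-harmonic, h=-6: full span → s += -6 → s = 0.0000
seg 3 [237.7°–261.5°] cycloidal, h=8: full span → s += 8 → s = 8.0000
seg 4 [261.5°–333.9°] simple-harmonic, h=-5: θ=326.2° here. β=64.7, B=72.4. -5/2·(1 − cos(π·0.8936)) = -4.8617 → s = 3.1383

3.1383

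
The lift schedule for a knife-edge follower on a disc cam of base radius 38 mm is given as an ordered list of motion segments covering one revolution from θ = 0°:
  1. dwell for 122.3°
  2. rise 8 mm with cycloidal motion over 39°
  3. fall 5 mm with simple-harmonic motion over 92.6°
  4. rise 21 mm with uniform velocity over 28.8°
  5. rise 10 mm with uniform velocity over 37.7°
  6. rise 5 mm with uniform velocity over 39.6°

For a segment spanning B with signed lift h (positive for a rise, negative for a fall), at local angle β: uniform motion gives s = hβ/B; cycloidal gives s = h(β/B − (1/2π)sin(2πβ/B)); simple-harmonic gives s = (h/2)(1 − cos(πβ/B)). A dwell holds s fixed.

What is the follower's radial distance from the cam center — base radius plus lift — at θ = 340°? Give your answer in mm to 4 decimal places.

seg 1 [0°–122.3°] dwell: s stays 0.0000
seg 2 [122.3°–161.3°] cycloidal, h=8: full span → s += 8 → s = 8.0000
seg 3 [161.3°–253.9°] simple-harmonic, h=-5: full span → s += -5 → s = 3.0000
seg 4 [253.9°–282.7°] uniform, h=21: full span → s += 21 → s = 24.0000
seg 5 [282.7°–320.4°] uniform, h=10: full span → s += 10 → s = 34.0000
seg 6 [320.4°–360°] uniform, h=5: θ=340° here. β=19.6, B=39.6. 5·19.6/39.6 = 2.4747 → s = 36.4747
radial distance = base radius + s = 38 + 36.4747 = 74.4747

74.4747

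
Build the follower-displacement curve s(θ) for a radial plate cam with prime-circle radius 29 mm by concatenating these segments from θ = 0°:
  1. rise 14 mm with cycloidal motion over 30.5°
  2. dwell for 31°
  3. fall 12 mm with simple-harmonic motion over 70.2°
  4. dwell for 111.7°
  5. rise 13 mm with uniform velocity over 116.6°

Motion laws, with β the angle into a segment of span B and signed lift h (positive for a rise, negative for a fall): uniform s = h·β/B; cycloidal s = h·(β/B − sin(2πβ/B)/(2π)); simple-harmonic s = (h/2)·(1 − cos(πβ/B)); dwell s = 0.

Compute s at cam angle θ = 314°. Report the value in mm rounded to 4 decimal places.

seg 1 [0°–30.5°] cycloidal, h=14: full span → s += 14 → s = 14.0000
seg 2 [30.5°–61.5°] dwell: s stays 14.0000
seg 3 [61.5°–131.7°] simple-harmonic, h=-12: full span → s += -12 → s = 2.0000
seg 4 [131.7°–243.4°] dwell: s stays 2.0000
seg 5 [243.4°–360°] uniform, h=13: θ=314° here. β=70.6, B=116.6. 13·70.6/116.6 = 7.8714 → s = 9.8714

9.8714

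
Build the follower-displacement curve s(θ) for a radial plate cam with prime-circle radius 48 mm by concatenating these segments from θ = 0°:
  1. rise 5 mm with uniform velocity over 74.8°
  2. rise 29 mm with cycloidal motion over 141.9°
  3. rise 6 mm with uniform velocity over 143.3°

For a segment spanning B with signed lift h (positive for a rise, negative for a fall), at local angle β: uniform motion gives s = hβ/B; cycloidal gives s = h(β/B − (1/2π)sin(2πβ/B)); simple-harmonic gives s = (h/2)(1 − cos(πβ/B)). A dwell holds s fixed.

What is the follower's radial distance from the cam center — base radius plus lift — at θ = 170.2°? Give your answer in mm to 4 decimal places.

seg 1 [0°–74.8°] uniform, h=5: full span → s += 5 → s = 5.0000
seg 2 [74.8°–216.7°] cycloidal, h=29: θ=170.2° here. β=95.4, B=141.9. 29·(0.6723 − sin(2π·0.6723)/(2π)) = 23.5732 → s = 28.5732
radial distance = base radius + s = 48 + 28.5732 = 76.5732

76.5732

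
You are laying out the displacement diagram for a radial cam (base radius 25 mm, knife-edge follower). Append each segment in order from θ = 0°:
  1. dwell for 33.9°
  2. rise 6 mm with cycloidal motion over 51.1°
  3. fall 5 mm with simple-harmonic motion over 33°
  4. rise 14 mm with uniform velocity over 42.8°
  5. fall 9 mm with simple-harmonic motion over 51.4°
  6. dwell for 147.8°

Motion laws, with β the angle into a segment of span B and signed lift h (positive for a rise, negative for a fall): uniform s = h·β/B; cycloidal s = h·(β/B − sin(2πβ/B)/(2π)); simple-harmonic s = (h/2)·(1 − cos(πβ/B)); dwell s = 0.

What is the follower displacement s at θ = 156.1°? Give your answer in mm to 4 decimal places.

seg 1 [0°–33.9°] dwell: s stays 0.0000
seg 2 [33.9°–85°] cycloidal, h=6: full span → s += 6 → s = 6.0000
seg 3 [85°–118°] simple-harmonic, h=-5: full span → s += -5 → s = 1.0000
seg 4 [118°–160.8°] uniform, h=14: θ=156.1° here. β=38.1, B=42.8. 14·38.1/42.8 = 12.4626 → s = 13.4626

13.4626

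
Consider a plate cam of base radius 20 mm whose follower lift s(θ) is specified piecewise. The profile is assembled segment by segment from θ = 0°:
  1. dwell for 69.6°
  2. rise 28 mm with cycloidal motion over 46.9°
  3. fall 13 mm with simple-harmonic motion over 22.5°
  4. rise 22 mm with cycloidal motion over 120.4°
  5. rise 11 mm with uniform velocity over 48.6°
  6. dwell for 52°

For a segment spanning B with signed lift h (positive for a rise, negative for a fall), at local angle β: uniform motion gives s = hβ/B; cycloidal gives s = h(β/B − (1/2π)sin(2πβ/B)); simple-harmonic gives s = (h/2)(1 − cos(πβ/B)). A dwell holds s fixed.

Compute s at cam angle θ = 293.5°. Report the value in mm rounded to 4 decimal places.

seg 1 [0°–69.6°] dwell: s stays 0.0000
seg 2 [69.6°–116.5°] cycloidal, h=28: full span → s += 28 → s = 28.0000
seg 3 [116.5°–139°] simple-harmonic, h=-13: full span → s += -13 → s = 15.0000
seg 4 [139°–259.4°] cycloidal, h=22: full span → s += 22 → s = 37.0000
seg 5 [259.4°–308°] uniform, h=11: θ=293.5° here. β=34.1, B=48.6. 11·34.1/48.6 = 7.7181 → s = 44.7181

44.7181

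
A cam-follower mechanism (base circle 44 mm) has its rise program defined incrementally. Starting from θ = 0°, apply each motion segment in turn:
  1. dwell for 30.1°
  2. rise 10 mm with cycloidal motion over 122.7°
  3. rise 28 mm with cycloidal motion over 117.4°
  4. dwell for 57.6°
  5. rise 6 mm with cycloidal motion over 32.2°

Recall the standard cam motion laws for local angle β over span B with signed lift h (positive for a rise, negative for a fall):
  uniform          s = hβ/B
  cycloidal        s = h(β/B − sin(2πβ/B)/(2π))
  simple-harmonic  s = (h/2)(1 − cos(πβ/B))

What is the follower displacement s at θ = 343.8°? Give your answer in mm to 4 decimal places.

seg 1 [0°–30.1°] dwell: s stays 0.0000
seg 2 [30.1°–152.8°] cycloidal, h=10: full span → s += 10 → s = 10.0000
seg 3 [152.8°–270.2°] cycloidal, h=28: full span → s += 28 → s = 38.0000
seg 4 [270.2°–327.8°] dwell: s stays 38.0000
seg 5 [327.8°–360°] cycloidal, h=6: θ=343.8° here. β=16, B=32.2. 6·(0.4969 − sin(2π·0.4969)/(2π)) = 2.9627 → s = 40.9627

40.9627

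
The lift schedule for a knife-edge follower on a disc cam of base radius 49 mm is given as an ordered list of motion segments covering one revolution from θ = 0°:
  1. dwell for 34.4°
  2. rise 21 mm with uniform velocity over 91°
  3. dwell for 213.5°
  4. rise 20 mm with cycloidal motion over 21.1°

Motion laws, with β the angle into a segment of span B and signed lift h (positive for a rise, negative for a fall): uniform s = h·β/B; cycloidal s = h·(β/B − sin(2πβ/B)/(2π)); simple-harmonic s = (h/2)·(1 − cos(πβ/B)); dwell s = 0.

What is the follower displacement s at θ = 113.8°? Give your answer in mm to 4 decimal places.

seg 1 [0°–34.4°] dwell: s stays 0.0000
seg 2 [34.4°–125.4°] uniform, h=21: θ=113.8° here. β=79.4, B=91. 21·79.4/91 = 18.3231 → s = 18.3231

18.3231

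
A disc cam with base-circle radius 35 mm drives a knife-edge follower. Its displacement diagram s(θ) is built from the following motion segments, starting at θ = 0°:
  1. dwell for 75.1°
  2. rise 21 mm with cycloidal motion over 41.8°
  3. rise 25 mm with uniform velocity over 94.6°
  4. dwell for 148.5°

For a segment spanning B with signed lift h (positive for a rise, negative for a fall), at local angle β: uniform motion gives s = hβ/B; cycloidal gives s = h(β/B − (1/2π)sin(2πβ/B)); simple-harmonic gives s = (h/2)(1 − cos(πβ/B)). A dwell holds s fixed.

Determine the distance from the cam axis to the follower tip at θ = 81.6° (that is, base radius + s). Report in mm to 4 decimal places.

seg 1 [0°–75.1°] dwell: s stays 0.0000
seg 2 [75.1°–116.9°] cycloidal, h=21: θ=81.6° here. β=6.5, B=41.8. 21·(0.1555 − sin(2π·0.1555)/(2π)) = 0.4953 → s = 0.4953
radial distance = base radius + s = 35 + 0.4953 = 35.4953

35.4953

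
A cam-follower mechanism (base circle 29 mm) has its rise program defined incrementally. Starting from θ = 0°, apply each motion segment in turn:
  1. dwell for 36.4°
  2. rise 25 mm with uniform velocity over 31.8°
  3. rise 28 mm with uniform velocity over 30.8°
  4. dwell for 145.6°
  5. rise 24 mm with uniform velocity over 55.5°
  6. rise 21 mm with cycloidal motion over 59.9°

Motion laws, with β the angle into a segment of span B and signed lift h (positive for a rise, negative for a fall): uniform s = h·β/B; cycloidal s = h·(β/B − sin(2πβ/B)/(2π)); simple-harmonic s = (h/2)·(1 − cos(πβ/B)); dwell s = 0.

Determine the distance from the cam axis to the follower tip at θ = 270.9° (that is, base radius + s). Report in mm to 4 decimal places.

seg 1 [0°–36.4°] dwell: s stays 0.0000
seg 2 [36.4°–68.2°] uniform, h=25: full span → s += 25 → s = 25.0000
seg 3 [68.2°–99°] uniform, h=28: full span → s += 28 → s = 53.0000
seg 4 [99°–244.6°] dwell: s stays 53.0000
seg 5 [244.6°–300.1°] uniform, h=24: θ=270.9° here. β=26.3, B=55.5. 24·26.3/55.5 = 11.3730 → s = 64.3730
radial distance = base radius + s = 29 + 64.3730 = 93.3730

93.3730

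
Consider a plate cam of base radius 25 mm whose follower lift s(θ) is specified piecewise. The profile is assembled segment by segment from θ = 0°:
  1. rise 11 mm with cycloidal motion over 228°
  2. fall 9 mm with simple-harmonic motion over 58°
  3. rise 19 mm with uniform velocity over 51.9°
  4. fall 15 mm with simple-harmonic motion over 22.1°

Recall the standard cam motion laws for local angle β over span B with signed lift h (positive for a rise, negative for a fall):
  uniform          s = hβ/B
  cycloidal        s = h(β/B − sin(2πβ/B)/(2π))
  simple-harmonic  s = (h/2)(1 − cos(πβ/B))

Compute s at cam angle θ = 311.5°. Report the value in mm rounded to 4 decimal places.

seg 1 [0°–228°] cycloidal, h=11: full span → s += 11 → s = 11.0000
seg 2 [228°–286°] simple-harmonic, h=-9: full span → s += -9 → s = 2.0000
seg 3 [286°–337.9°] uniform, h=19: θ=311.5° here. β=25.5, B=51.9. 19·25.5/51.9 = 9.3353 → s = 11.3353

11.3353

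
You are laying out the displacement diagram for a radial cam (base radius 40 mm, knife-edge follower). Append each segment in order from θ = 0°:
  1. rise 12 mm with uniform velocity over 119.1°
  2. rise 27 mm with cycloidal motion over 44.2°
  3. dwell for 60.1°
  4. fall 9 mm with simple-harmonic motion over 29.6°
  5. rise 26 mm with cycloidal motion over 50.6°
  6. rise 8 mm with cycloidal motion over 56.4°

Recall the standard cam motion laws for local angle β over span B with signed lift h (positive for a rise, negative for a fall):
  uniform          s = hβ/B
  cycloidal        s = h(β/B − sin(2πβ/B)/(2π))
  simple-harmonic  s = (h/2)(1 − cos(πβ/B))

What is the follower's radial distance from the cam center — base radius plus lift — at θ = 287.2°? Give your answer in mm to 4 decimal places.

seg 1 [0°–119.1°] uniform, h=12: full span → s += 12 → s = 12.0000
seg 2 [119.1°–163.3°] cycloidal, h=27: full span → s += 27 → s = 39.0000
seg 3 [163.3°–223.4°] dwell: s stays 39.0000
seg 4 [223.4°–253°] simple-harmonic, h=-9: full span → s += -9 → s = 30.0000
seg 5 [253°–303.6°] cycloidal, h=26: θ=287.2° here. β=34.2, B=50.6. 26·(0.6759 − sin(2π·0.6759)/(2π)) = 21.2706 → s = 51.2706
radial distance = base radius + s = 40 + 51.2706 = 91.2706

91.2706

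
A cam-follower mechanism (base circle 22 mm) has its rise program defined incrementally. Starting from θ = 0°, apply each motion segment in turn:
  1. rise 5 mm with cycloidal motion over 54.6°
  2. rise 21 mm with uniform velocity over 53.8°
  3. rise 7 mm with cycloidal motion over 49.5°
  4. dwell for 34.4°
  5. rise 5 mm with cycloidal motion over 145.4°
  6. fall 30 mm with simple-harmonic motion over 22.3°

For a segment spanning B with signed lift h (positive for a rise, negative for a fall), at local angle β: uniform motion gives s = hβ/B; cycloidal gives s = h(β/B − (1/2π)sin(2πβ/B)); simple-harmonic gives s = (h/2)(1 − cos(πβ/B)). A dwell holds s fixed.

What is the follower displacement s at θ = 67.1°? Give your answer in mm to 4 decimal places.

seg 1 [0°–54.6°] cycloidal, h=5: full span → s += 5 → s = 5.0000
seg 2 [54.6°–108.4°] uniform, h=21: θ=67.1° here. β=12.5, B=53.8. 21·12.5/53.8 = 4.8792 → s = 9.8792

9.8792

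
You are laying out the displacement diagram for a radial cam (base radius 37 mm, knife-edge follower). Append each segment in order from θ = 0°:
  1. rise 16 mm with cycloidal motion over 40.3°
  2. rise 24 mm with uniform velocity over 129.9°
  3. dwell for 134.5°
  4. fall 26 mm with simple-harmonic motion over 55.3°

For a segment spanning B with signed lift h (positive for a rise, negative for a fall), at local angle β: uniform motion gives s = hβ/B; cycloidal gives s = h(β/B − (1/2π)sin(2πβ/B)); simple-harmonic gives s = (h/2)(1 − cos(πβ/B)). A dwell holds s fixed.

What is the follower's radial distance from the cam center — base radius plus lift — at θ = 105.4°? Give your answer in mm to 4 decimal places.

seg 1 [0°–40.3°] cycloidal, h=16: full span → s += 16 → s = 16.0000
seg 2 [40.3°–170.2°] uniform, h=24: θ=105.4° here. β=65.1, B=129.9. 24·65.1/129.9 = 12.0277 → s = 28.0277
radial distance = base radius + s = 37 + 28.0277 = 65.0277

65.0277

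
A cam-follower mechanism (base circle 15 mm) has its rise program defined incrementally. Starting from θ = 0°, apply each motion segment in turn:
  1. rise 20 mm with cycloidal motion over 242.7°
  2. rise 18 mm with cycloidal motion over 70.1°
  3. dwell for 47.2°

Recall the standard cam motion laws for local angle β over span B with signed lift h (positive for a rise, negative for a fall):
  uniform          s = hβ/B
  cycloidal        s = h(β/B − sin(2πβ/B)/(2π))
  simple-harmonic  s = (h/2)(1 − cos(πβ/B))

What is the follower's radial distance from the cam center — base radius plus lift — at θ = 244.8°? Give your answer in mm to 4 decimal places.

seg 1 [0°–242.7°] cycloidal, h=20: full span → s += 20 → s = 20.0000
seg 2 [242.7°–312.8°] cycloidal, h=18: θ=244.8° here. β=2.1, B=70.1. 18·(0.0300 − sin(2π·0.0300)/(2π)) = 0.0032 → s = 20.0032
radial distance = base radius + s = 15 + 20.0032 = 35.0032

35.0032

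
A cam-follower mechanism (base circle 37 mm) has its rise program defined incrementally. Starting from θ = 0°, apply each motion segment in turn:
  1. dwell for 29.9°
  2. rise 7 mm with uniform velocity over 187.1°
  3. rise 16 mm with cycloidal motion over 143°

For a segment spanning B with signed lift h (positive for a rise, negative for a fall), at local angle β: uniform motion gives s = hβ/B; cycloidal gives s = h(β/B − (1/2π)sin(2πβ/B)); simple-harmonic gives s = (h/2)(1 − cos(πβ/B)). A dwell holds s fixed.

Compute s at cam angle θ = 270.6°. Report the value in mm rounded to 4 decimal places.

seg 1 [0°–29.9°] dwell: s stays 0.0000
seg 2 [29.9°–217°] uniform, h=7: full span → s += 7 → s = 7.0000
seg 3 [217°–360°] cycloidal, h=16: θ=270.6° here. β=53.6, B=143. 16·(0.3748 − sin(2π·0.3748)/(2π)) = 4.1946 → s = 11.1946

11.1946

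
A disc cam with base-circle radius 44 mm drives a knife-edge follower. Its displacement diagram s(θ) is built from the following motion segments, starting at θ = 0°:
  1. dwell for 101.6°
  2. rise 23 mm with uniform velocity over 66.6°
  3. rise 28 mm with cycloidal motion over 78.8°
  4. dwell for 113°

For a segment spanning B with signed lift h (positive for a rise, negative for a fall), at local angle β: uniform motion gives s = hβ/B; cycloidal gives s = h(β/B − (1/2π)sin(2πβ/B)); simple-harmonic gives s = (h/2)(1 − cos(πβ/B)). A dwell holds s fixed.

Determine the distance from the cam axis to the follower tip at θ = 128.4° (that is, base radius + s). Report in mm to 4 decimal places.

seg 1 [0°–101.6°] dwell: s stays 0.0000
seg 2 [101.6°–168.2°] uniform, h=23: θ=128.4° here. β=26.8, B=66.6. 23·26.8/66.6 = 9.2553 → s = 9.2553
radial distance = base radius + s = 44 + 9.2553 = 53.2553

53.2553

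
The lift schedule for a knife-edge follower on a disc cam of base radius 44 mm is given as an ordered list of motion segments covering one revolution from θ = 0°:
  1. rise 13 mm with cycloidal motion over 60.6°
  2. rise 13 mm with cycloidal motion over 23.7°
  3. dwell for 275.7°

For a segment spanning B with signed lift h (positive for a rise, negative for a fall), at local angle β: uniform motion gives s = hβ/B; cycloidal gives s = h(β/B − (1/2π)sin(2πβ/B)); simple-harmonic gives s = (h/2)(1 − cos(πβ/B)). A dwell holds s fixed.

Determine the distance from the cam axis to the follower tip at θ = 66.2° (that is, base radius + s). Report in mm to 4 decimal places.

seg 1 [0°–60.6°] cycloidal, h=13: full span → s += 13 → s = 13.0000
seg 2 [60.6°–84.3°] cycloidal, h=13: θ=66.2° here. β=5.6, B=23.7. 13·(0.2363 − sin(2π·0.2363)/(2π)) = 1.0104 → s = 14.0104
radial distance = base radius + s = 44 + 14.0104 = 58.0104

58.0104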